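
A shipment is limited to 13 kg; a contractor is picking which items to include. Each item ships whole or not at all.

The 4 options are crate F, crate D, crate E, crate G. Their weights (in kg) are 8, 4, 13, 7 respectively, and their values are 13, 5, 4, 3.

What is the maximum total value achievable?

18

This is a 0-1 knapsack instance.
Take crate F and crate D: weight 8 + 4 = 12 ≤ 13, value 13 + 5 = 18.
No other feasible combination does better.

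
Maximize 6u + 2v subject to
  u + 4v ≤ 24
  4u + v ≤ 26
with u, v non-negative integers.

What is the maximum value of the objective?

40

The continuous relaxation peaks at (5.33, 4.67) with value 41.33; rounding to a feasible lattice point costs some objective.
(u,v)=(6,2): 1·6+4·2=14≤24, 4·6+1·2=26≤26, objective 40.
(u,v)=(6,1): 1·6+4·1=10≤24, 4·6+1·1=25≤26, objective 38.
(u,v)=(5,4): 1·5+4·4=21≤24, 4·5+1·4=24≤26, objective 38.
No feasible integer point exceeds 40.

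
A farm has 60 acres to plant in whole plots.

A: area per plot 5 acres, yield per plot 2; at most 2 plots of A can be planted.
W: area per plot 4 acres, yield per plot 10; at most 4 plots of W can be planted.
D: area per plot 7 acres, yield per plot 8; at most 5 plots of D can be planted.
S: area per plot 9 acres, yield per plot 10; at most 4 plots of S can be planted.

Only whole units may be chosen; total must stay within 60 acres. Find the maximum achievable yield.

4×W, 5×D, and 1×S: area 60 ≤ 60, yield 4·10 + 5·8 + 1·10 = 90.
4×W, 1×D, and 4×S: area 59 ≤ 60, yield 4·10 + 1·8 + 4·10 = 88.
Best is 90.

90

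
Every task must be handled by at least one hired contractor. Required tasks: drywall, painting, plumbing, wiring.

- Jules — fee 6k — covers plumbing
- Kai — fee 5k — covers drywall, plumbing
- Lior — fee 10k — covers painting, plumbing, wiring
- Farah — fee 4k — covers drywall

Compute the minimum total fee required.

14

Choose Lior and Farah: together they cover drywall, painting, plumbing, wiring — every task.
Total fee: 10 + 4 = 14.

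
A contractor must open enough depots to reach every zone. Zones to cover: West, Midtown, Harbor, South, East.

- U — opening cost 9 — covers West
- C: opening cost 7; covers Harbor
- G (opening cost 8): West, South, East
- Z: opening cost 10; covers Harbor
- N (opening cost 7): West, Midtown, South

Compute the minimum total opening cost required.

22

Choose C, G, and N: together they cover West, Midtown, Harbor, South, East — every zone.
Total opening cost: 7 + 8 + 7 = 22.
No cover costs less than 22.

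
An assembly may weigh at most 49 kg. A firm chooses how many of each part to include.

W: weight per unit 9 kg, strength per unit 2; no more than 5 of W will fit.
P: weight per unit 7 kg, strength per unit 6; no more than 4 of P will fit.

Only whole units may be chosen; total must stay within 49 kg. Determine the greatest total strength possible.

P has the best ratio (6/7); taking only P gives at most 4×6 = 24 (stopped by the supply cap of 4).
Mixing does better — 2×W and 4×P: weight 46 ≤ 49, strength 2·2 + 4·6 = 28.

28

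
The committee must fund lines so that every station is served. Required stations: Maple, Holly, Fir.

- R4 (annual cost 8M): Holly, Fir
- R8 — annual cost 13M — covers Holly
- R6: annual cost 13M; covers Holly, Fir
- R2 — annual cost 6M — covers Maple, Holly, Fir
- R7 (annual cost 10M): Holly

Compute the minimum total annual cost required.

6

R2 alone covers Maple, Holly, Fir — every station.
Total annual cost: 6.
No cover costs less than 6.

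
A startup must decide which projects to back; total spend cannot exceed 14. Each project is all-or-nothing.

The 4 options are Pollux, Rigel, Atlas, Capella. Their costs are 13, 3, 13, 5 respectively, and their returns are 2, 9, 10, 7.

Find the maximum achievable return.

This is a 0-1 knapsack instance.
Allowing fractional choices, the relaxed optimum would be about 20.6, but projects are indivisible.
Atlas: cost 13 ≤ 14, return 10.
Rigel + Capella: cost 3 + 5 = 8 ≤ 14, return 9 + 7 = 16.
Rigel: cost 3 ≤ 14, return 9.
Best is Rigel and Capella with total return 16.

16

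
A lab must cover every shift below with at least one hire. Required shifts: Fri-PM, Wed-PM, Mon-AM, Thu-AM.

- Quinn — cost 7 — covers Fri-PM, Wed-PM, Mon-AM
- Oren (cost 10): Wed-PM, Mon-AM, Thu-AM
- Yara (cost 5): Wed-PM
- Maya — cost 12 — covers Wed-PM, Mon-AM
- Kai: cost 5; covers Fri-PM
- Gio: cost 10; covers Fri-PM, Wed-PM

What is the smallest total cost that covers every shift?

The greedy cost-per-new-shift heuristic would pick Quinn and Oren for 17, but a cheaper cover exists.
Choose Oren and Kai: together they cover Fri-PM, Wed-PM, Mon-AM, Thu-AM — every shift.
Total cost: 10 + 5 = 15.
No cover costs less than 15.

15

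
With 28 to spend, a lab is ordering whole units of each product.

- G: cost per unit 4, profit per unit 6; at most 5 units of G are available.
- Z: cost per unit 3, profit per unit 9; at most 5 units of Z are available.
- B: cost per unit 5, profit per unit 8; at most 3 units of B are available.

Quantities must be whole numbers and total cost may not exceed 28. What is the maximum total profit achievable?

65

3×G and 5×Z: cost 27 ≤ 28, profit 3·6 + 5·9 = 63.
2×G, 5×Z, and 1×B: cost 28 ≤ 28, profit 2·6 + 5·9 + 1·8 = 65.
Best is 65.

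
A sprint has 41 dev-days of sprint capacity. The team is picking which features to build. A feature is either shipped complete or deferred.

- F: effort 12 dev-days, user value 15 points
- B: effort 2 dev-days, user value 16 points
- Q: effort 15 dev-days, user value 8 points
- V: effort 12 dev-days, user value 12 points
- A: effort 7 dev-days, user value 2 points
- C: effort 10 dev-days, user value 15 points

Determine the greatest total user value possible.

58

Treat it as a binary knapsack problem.
Allowing fractional choices, the relaxed optimum would be about 60.7, but features are indivisible.
F + B + Q + C: effort 12 + 2 + 15 + 10 = 39 ≤ 41, user value 15 + 16 + 8 + 15 = 54.
F + B + V + C: effort 12 + 2 + 12 + 10 = 36 ≤ 41, user value 15 + 16 + 12 + 15 = 58.
Best is F, B, V, and C with total user value 58.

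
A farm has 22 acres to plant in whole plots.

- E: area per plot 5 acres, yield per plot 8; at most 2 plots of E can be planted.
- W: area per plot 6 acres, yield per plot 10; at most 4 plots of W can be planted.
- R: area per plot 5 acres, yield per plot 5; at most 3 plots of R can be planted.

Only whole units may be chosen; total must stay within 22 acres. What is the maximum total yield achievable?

36

This is a bounded integer knapsack.
1×E, 2×W, and 1×R: area 22 ≤ 22, yield 1·8 + 2·10 + 1·5 = 33.
2×E and 2×W: area 22 ≤ 22, yield 2·8 + 2·10 = 36.
Best is 36.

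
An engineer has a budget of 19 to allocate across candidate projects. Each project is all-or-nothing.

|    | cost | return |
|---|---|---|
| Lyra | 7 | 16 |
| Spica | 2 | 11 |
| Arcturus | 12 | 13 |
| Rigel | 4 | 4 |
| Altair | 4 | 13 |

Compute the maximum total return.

44

This is a 0-1 knapsack instance.
Allowing fractional choices, the relaxed optimum would be about 46.5, but projects are indivisible.
Lyra + Spica + Rigel + Altair: cost 7 + 2 + 4 + 4 = 17 ≤ 19, return 16 + 11 + 4 + 13 = 44.
Lyra + Spica + Altair: cost 7 + 2 + 4 = 13 ≤ 19, return 16 + 11 + 13 = 40.
Best is Lyra, Spica, Rigel, and Altair with total return 44.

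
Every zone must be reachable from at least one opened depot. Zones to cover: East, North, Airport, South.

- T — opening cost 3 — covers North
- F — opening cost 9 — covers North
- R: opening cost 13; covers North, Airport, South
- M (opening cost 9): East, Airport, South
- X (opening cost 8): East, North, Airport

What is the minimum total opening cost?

The greedy cost-per-new-zone heuristic would pick X and M for 17, but a cheaper cover exists.
Choose T and M: together they cover East, North, Airport, South — every zone.
Total opening cost: 3 + 9 = 12.
No cover costs less than 12.

12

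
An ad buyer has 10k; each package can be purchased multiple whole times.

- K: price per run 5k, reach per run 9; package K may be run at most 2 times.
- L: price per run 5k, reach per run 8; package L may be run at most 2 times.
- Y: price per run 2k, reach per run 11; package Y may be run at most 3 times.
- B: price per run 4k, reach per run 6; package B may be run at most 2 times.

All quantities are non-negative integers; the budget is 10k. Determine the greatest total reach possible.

3×Y and 1×B: price 10 ≤ 10, reach 3·11 + 1·6 = 39.
3×Y: price 6 ≤ 10, reach 3·11 = 33.
Best is 39.

39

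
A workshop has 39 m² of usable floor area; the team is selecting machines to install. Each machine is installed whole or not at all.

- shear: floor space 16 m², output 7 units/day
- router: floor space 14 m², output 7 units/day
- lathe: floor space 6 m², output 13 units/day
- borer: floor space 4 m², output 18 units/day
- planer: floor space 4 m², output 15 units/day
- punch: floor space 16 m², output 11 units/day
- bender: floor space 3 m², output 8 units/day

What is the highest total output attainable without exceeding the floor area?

Take lathe, borer, planer, punch, and bender: floor space 6 + 4 + 4 + 16 + 3 = 33 ≤ 39, output 13 + 18 + 15 + 11 + 8 = 65.
No other feasible combination does better.

65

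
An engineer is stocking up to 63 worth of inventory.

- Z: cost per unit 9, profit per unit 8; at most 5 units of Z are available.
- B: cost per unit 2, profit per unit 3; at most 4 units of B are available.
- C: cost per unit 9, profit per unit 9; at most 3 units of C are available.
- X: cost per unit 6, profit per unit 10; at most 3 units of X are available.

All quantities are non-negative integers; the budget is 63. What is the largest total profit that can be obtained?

77

1×Z, 4×B, 3×C, and 3×X: cost 62 ≤ 63, profit 1·8 + 4·3 + 3·9 + 3·10 = 77.
2×Z, 4×B, 2×C, and 3×X: cost 62 ≤ 63, profit 2·8 + 4·3 + 2·9 + 3·10 = 76.
Best is 77.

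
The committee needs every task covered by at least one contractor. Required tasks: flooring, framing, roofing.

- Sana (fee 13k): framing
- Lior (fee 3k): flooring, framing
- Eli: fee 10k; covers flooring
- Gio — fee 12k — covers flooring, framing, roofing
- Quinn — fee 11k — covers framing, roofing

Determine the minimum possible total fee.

The greedy cost-per-new-task heuristic would pick Lior and Quinn for 14, but a cheaper cover exists.
Gio alone covers flooring, framing, roofing — every task.
Total fee: 12.
No cover costs less than 12.

12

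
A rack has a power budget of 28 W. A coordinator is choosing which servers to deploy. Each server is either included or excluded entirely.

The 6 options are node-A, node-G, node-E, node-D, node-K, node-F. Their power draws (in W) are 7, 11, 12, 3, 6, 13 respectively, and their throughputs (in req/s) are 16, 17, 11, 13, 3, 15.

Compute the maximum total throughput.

49

Allowing fractional choices, the relaxed optimum would be about 54.1, but servers are indivisible.
node-A + node-G + node-D: power draw 7 + 11 + 3 = 21 ≤ 28, throughput 16 + 17 + 13 = 46.
node-G + node-D + node-F: power draw 11 + 3 + 13 = 27 ≤ 28, throughput 17 + 13 + 15 = 45.
node-A + node-G + node-D + node-K: power draw 7 + 11 + 3 + 6 = 27 ≤ 28, throughput 16 + 17 + 13 + 3 = 49.
Best is node-A, node-G, node-D, and node-K with total throughput 49.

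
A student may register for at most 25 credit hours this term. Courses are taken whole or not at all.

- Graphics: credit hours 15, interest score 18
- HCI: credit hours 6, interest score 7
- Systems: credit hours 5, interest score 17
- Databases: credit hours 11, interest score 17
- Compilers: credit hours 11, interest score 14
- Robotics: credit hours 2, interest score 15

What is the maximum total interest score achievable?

Allowing fractional choices, the relaxed optimum would be about 57.9, but courses are indivisible.
HCI + Systems + Compilers + Robotics: credit hours 6 + 5 + 11 + 2 = 24 ≤ 25, interest score 7 + 17 + 14 + 15 = 53.
HCI + Systems + Databases + Robotics: credit hours 6 + 5 + 11 + 2 = 24 ≤ 25, interest score 7 + 17 + 17 + 15 = 56.
Graphics + Systems + Robotics: credit hours 15 + 5 + 2 = 22 ≤ 25, interest score 18 + 17 + 15 = 50.
Best is HCI, Systems, Databases, and Robotics with total interest score 56.

56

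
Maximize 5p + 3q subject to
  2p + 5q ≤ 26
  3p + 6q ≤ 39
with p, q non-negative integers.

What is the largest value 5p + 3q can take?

(p,q)=(13,0): 2·13+5·0=26≤26, 3·13+6·0=39≤39, objective 65.
(p,q)=(12,0): 2·12+5·0=24≤26, 3·12+6·0=36≤39, objective 60.
No feasible integer point exceeds 65.

65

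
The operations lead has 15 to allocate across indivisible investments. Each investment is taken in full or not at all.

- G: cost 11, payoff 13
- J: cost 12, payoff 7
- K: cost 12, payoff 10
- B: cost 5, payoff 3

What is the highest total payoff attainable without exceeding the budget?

13

J: cost 12 ≤ 15, payoff 7.
K: cost 12 ≤ 15, payoff 10.
G: cost 11 ≤ 15, payoff 13.
Best is G with total payoff 13.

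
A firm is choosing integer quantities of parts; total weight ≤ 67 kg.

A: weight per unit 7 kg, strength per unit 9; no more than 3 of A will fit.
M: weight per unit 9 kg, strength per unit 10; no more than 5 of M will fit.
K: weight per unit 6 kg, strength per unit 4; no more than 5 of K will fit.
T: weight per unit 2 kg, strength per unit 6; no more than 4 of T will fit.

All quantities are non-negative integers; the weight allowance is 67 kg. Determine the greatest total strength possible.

92

T has the best ratio (6/2); taking only T gives at most 4×6 = 24 (stopped by the supply cap of 4).
Mixing does better — 2×A, 5×M, and 4×T: weight 67 ≤ 67, strength 2·9 + 5·10 + 4·6 = 92.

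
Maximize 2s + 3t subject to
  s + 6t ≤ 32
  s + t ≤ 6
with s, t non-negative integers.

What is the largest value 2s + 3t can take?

17

(s,t)=(1,5) is feasible, giving 17.
(s,t)=(2,4) is feasible, giving 16.
(s,t)=(0,5) is feasible, giving 15.
The best lattice point is (1,5), giving 17.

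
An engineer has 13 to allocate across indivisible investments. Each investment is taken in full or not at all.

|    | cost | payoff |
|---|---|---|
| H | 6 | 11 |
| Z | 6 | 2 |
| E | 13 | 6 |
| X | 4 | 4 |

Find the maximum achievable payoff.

15

Take H and X: cost 6 + 4 = 10 ≤ 13, payoff 11 + 4 = 15.
No other feasible combination does better.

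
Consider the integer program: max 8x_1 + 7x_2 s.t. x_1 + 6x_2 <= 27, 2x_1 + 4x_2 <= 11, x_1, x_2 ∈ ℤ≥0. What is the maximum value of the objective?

40

(x_1,x_2)=(5,0): 1·5+6·0=5≤27, 2·5+4·0=10≤11, objective 40.
(x_1,x_2)=(4,0): 1·4+6·0=4≤27, 2·4+4·0=8≤11, objective 32.
Maximum is 40 at (x_1,x_2)=(5,0).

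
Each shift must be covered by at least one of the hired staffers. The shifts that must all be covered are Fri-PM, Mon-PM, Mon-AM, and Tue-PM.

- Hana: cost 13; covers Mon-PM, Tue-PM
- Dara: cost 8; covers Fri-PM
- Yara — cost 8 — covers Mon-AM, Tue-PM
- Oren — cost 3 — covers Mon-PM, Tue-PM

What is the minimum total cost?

19

This is an integer covering problem.
Choose Dara, Yara, and Oren: together they cover Fri-PM, Mon-PM, Mon-AM, Tue-PM — every shift.
Total cost: 8 + 8 + 3 = 19.
No cover costs less than 19.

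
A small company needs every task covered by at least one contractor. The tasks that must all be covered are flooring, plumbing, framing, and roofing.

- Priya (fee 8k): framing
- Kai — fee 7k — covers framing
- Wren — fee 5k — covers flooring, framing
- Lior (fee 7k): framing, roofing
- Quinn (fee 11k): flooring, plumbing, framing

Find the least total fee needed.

The greedy cost-per-new-task heuristic would pick Wren, Lior, and Quinn for 23, but a cheaper cover exists.
Choose Lior and Quinn: together they cover flooring, plumbing, framing, roofing — every task.
Total fee: 7 + 11 = 18.
No cover costs less than 18.

18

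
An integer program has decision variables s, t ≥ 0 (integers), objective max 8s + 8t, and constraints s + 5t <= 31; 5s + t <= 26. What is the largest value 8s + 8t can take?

Relaxing integrality, the LP optimum is 76.00 at (s,t) = (4.12, 5.38), which is not an integer point.
(s,t)=(4,5): 1·4+5·5=29≤31, 5·4+1·5=25≤26, objective 72.
(s,t)=(4,4): 1·4+5·4=24≤31, 5·4+1·4=24≤26, objective 64.
(s,t)=(3,5): 1·3+5·5=28≤31, 5·3+1·5=20≤26, objective 64.
The best lattice point is (4,5), giving 72.

72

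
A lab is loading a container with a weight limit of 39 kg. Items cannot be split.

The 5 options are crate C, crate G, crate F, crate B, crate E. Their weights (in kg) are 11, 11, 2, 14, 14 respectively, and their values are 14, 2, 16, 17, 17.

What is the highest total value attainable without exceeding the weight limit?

50

crate C + crate G + crate F + crate E: weight 11 + 11 + 2 + 14 = 38 ≤ 39, value 14 + 2 + 16 + 17 = 49.
crate C + crate G + crate F + crate B: weight 11 + 11 + 2 + 14 = 38 ≤ 39, value 14 + 2 + 16 + 17 = 49.
crate F + crate B + crate E: weight 2 + 14 + 14 = 30 ≤ 39, value 16 + 17 + 17 = 50.
Best is crate F, crate B, and crate E with total value 50.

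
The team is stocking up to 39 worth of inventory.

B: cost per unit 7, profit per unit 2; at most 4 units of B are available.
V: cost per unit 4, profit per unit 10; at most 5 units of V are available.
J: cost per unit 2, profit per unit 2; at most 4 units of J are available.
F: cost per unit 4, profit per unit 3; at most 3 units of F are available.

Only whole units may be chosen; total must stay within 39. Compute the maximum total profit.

This is a bounded integer knapsack.
5×V, 4×J, and 2×F: cost 36 ≤ 39, profit 5·10 + 4·2 + 2·3 = 64.
5×V, 3×J, and 3×F: cost 38 ≤ 39, profit 5·10 + 3·2 + 3·3 = 65.
Best is 65.

65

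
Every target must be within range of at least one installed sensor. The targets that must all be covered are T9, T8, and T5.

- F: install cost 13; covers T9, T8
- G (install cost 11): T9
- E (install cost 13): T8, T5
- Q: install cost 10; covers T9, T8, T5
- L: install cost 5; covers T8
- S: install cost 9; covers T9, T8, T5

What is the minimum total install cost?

9

S alone covers T9, T8, T5 — every target.
Total install cost: 9.
No cover costs less than 9.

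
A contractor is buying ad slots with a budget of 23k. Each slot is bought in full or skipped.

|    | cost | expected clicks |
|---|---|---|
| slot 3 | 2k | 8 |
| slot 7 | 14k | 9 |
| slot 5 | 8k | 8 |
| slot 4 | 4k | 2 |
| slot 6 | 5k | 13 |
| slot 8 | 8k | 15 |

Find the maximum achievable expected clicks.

This is a 0-1 knapsack instance.
slot 3 + slot 4 + slot 6 + slot 8: cost 2 + 4 + 5 + 8 = 19 ≤ 23, expected clicks 8 + 2 + 13 + 15 = 38.
slot 3 + slot 5 + slot 6 + slot 8: cost 2 + 8 + 5 + 8 = 23 ≤ 23, expected clicks 8 + 8 + 13 + 15 = 44.
Best is slot 3, slot 5, slot 6, and slot 8 with total expected clicks 44.

44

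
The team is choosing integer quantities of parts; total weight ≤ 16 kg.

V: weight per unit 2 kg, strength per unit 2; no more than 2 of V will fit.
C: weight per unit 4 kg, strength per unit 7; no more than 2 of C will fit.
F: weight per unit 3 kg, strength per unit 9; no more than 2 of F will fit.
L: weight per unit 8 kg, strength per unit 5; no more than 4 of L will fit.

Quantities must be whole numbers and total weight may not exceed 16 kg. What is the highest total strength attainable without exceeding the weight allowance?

F has the best ratio (9/3); taking only F gives at most 2×9 = 18 (stopped by the supply cap of 2).
Mixing does better — 1×V, 2×C, and 2×F: weight 16 ≤ 16, strength 1·2 + 2·7 + 2·9 = 34.

34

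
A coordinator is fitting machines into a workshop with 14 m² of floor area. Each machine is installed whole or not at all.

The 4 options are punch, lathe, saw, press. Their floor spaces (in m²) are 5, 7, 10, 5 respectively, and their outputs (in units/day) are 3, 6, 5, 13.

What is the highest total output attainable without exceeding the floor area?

This is a 0-1 knapsack instance.
Take lathe and press: floor space 7 + 5 = 12 ≤ 14, output 6 + 13 = 19.
No other feasible combination does better.

19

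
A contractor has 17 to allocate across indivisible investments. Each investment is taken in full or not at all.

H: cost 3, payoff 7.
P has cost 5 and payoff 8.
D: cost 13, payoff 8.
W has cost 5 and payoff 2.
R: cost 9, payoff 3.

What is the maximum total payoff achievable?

18

Allowing fractional choices, the relaxed optimum would be about 20.5, but investments are indivisible.
H + P + R: cost 3 + 5 + 9 = 17 ≤ 17, payoff 7 + 8 + 3 = 18.
H + P + W: cost 3 + 5 + 5 = 13 ≤ 17, payoff 7 + 8 + 2 = 17.
H + P: cost 3 + 5 = 8 ≤ 17, payoff 7 + 8 = 15.
Best is H, P, and R with total payoff 18.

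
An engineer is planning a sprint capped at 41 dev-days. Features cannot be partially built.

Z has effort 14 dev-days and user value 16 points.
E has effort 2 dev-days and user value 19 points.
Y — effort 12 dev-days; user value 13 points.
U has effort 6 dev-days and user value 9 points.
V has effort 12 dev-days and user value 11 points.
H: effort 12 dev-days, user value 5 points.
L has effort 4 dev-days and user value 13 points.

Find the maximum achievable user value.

Allowing fractional choices, the relaxed optimum would be about 72.8, but features are indivisible.
Z + E + Y + U + L: effort 14 + 2 + 12 + 6 + 4 = 38 ≤ 41, user value 16 + 19 + 13 + 9 + 13 = 70.
Z + E + U + V + L: effort 14 + 2 + 6 + 12 + 4 = 38 ≤ 41, user value 16 + 19 + 9 + 11 + 13 = 68.
Best is Z, E, Y, U, and L with total user value 70.

70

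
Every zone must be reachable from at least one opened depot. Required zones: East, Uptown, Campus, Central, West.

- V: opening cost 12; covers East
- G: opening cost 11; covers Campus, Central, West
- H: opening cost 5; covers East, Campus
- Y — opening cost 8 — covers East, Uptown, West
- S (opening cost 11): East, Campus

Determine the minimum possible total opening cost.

Choose G and Y: together they cover East, Uptown, Campus, Central, West — every zone.
Total opening cost: 11 + 8 = 19.

19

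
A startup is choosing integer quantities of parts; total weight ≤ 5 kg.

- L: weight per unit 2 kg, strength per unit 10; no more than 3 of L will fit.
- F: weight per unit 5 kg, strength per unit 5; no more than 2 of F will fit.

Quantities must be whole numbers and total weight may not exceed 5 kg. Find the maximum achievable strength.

20

L has the best ratio (10/2); taking only L gives at most 2×10 = 20 (stopped by the weight limit).
Optimal: 2×L: weight 4 ≤ 5, strength 2·10 = 20.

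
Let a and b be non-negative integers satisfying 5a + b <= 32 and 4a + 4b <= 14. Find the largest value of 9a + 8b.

Relaxing integrality, the LP optimum is 31.50 at (a,b) = (3.5, 0), which is not an integer point.
(a,b)=(3,0): 5·3+1·0=15≤32, 4·3+4·0=12≤14, objective 27.
(a,b)=(2,1): 5·2+1·1=11≤32, 4·2+4·1=12≤14, objective 26.
(a,b)=(2,0): 5·2+1·0=10≤32, 4·2+4·0=8≤14, objective 18.
Maximum is 27 at (a,b)=(3,0).

27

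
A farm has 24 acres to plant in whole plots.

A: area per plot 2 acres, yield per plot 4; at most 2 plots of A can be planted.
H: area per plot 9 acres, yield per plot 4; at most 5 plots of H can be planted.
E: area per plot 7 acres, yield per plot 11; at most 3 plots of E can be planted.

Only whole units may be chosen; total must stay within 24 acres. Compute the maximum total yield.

37

This is a bounded integer knapsack.
Take 1×A and 3×E: area 23 ≤ 24, yield 1·4 + 3·11 = 37.
No other integer combination yields more.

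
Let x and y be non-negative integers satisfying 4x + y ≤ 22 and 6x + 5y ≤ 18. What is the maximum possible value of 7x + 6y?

(x,y)=(3,0): 4·3+1·0=12≤22, 6·3+5·0=18≤18, objective 21.
(x,y)=(2,1): 4·2+1·1=9≤22, 6·2+5·1=17≤18, objective 20.
(x,y)=(1,2): 4·1+1·2=6≤22, 6·1+5·2=16≤18, objective 19.
(x,y)=(0,3): 4·0+1·3=3≤22, 6·0+5·3=15≤18, objective 18.
No feasible integer point exceeds 21.

21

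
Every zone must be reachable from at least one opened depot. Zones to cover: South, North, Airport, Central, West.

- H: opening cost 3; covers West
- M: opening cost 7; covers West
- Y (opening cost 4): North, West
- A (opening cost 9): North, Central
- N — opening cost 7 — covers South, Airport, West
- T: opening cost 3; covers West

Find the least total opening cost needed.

16

This is a weighted set-cover instance.
The greedy cost-per-new-zone heuristic would pick Y, N, and A for 20, but a cheaper cover exists.
Choose A and N: together they cover South, North, Airport, Central, West — every zone.
Total opening cost: 9 + 7 = 16.
No cover costs less than 16.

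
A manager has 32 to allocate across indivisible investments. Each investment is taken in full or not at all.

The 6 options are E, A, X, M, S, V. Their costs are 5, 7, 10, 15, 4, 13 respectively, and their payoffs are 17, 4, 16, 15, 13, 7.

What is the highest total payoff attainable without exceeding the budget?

53

Take E, X, S, and V: cost 5 + 10 + 4 + 13 = 32 ≤ 32, payoff 17 + 16 + 13 + 7 = 53.
No other feasible combination does better.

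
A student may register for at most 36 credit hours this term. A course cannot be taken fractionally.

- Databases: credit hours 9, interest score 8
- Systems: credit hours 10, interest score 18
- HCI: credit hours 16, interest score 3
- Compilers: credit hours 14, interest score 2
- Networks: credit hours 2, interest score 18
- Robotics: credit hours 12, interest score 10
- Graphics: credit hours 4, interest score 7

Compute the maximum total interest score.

54

Take Databases, Systems, Networks, and Robotics: credit hours 9 + 10 + 2 + 12 = 33 ≤ 36, interest score 8 + 18 + 18 + 10 = 54.
No other feasible combination does better.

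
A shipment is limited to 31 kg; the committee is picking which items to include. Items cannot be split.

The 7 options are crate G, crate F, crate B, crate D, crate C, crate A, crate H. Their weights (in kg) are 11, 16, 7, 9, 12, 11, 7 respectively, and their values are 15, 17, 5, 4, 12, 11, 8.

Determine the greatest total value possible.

This is a 0-1 knapsack instance.
crate G + crate A + crate H: weight 11 + 11 + 7 = 29 ≤ 31, value 15 + 11 + 8 = 34.
crate G + crate F: weight 11 + 16 = 27 ≤ 31, value 15 + 17 = 32.
crate G + crate C + crate H: weight 11 + 12 + 7 = 30 ≤ 31, value 15 + 12 + 8 = 35.
Best is crate G, crate C, and crate H with total value 35.

35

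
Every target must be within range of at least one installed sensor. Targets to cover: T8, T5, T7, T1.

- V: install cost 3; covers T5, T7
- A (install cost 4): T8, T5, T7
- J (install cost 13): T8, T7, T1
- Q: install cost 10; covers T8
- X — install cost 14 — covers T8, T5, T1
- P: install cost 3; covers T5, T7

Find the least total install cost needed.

The greedy cost-per-new-target heuristic would pick A and J for 17, but a cheaper cover exists.
Choose V and J: together they cover T8, T5, T7, T1 — every target.
Total install cost: 3 + 13 = 16.
No cover costs less than 16.

16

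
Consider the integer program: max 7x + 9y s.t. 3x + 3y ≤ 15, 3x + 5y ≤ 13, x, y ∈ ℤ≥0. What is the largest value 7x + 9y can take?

28

(x,y)=(4,0) is feasible, giving 28.
(x,y)=(3,0) is feasible, giving 21.
No feasible integer point exceeds 28.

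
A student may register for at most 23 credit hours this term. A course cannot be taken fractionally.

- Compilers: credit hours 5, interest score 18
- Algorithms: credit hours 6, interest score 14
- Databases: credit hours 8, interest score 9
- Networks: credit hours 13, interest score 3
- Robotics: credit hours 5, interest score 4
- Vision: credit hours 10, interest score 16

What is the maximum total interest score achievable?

48

Allowing fractional choices, the relaxed optimum would be about 50.2, but courses are indivisible.
Compilers + Databases + Vision: credit hours 5 + 8 + 10 = 23 ≤ 23, interest score 18 + 9 + 16 = 43.
Compilers + Algorithms + Vision: credit hours 5 + 6 + 10 = 21 ≤ 23, interest score 18 + 14 + 16 = 48.
Best is Compilers, Algorithms, and Vision with total interest score 48.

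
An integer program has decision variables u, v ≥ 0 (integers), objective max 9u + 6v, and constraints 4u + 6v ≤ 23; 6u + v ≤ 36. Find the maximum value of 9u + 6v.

(u,v)=(5,0): 4·5+6·0=20≤23, 6·5+1·0=30≤36, objective 45.
(u,v)=(4,1): 4·4+6·1=22≤23, 6·4+1·1=25≤36, objective 42.
The best lattice point is (5,0), giving 45.

45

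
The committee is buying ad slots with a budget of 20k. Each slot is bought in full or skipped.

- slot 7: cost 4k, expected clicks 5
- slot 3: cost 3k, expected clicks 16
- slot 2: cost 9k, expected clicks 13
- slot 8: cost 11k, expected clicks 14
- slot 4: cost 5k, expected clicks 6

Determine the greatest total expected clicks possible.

36

Allowing fractional choices, the relaxed optimum would be about 39.2, but ad slots are indivisible.
slot 7 + slot 3 + slot 8: cost 4 + 3 + 11 = 18 ≤ 20, expected clicks 5 + 16 + 14 = 35.
slot 3 + slot 2 + slot 4: cost 3 + 9 + 5 = 17 ≤ 20, expected clicks 16 + 13 + 6 = 35.
slot 3 + slot 8 + slot 4: cost 3 + 11 + 5 = 19 ≤ 20, expected clicks 16 + 14 + 6 = 36.
Best is slot 3, slot 8, and slot 4 with total expected clicks 36.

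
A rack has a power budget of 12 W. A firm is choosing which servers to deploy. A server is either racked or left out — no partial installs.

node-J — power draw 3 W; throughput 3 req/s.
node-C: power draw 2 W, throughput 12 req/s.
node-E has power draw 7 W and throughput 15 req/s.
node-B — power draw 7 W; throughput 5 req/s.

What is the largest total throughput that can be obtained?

node-C + node-E: power draw 2 + 7 = 9 ≤ 12, throughput 12 + 15 = 27.
node-J + node-C + node-B: power draw 3 + 2 + 7 = 12 ≤ 12, throughput 3 + 12 + 5 = 20.
node-J + node-C + node-E: power draw 3 + 2 + 7 = 12 ≤ 12, throughput 3 + 12 + 15 = 30.
Best is node-J, node-C, and node-E with total throughput 30.

30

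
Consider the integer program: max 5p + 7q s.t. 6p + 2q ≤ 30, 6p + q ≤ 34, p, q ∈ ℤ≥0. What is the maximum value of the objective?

105

(p,q)=(0,15): 6·0+2·15=30≤30, 6·0+1·15=15≤34, objective 105.
(p,q)=(0,14): 6·0+2·14=28≤30, 6·0+1·14=14≤34, objective 98.
Maximum is 105 at (p,q)=(0,15).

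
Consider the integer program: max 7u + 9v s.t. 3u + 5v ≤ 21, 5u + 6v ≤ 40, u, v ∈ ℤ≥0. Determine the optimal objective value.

49

(u,v)=(7,0): 3·7+5·0=21≤21, 5·7+6·0=35≤40, objective 49.
(u,v)=(6,0): 3·6+5·0=18≤21, 5·6+6·0=30≤40, objective 42.
No feasible integer point exceeds 49.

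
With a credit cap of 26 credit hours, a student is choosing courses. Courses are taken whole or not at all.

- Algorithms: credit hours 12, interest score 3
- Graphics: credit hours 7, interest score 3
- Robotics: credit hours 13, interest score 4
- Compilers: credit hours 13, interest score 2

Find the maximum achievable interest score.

7

Take Graphics and Robotics: credit hours 7 + 13 = 20 ≤ 26, interest score 3 + 4 = 7.
No feasible combination exceeds this.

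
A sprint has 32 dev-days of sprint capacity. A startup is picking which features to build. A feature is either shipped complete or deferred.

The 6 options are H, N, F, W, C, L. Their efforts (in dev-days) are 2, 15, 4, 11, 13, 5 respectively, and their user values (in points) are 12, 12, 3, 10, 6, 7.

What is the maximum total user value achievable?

37

Treat it as a binary knapsack problem.
Allowing fractional choices, the relaxed optimum would be about 40.2, but features are indivisible.
H + N + F + L: effort 2 + 15 + 4 + 5 = 26 ≤ 32, user value 12 + 12 + 3 + 7 = 34.
H + W + C + L: effort 2 + 11 + 13 + 5 = 31 ≤ 32, user value 12 + 10 + 6 + 7 = 35.
H + N + F + W: effort 2 + 15 + 4 + 11 = 32 ≤ 32, user value 12 + 12 + 3 + 10 = 37.
Best is H, N, F, and W with total user value 37.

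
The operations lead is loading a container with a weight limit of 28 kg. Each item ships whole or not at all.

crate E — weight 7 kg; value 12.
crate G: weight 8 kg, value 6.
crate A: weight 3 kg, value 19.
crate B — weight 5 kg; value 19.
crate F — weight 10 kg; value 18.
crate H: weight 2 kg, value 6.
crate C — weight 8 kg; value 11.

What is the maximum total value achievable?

crate E + crate A + crate B + crate F + crate H: weight 7 + 3 + 5 + 10 + 2 = 27 ≤ 28, value 12 + 19 + 19 + 18 + 6 = 74.
crate E + crate A + crate B + crate F: weight 7 + 3 + 5 + 10 = 25 ≤ 28, value 12 + 19 + 19 + 18 = 68.
crate A + crate B + crate F + crate H + crate C: weight 3 + 5 + 10 + 2 + 8 = 28 ≤ 28, value 19 + 19 + 18 + 6 + 11 = 73.
Best is crate E, crate A, crate B, crate F, and crate H with total value 74.

74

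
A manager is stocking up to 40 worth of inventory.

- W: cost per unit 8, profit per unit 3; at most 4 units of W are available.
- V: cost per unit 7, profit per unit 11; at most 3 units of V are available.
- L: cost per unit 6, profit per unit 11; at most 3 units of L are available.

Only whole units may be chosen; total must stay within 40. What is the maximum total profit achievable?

This is a bounded integer knapsack.
L has the best ratio (11/6); taking only L gives at most 3×11 = 33 (stopped by the supply cap of 3).
Mixing does better — 3×V and 3×L: cost 39 ≤ 40, profit 3·11 + 3·11 = 66.

66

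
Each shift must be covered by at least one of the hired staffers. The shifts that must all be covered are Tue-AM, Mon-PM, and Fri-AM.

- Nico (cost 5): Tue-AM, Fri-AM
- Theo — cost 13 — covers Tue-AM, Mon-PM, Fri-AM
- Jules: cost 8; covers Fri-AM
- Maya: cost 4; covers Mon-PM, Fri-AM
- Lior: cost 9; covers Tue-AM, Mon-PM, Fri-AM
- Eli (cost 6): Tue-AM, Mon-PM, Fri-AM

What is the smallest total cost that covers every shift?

6

The greedy cost-per-new-shift heuristic would pick Maya and Nico for 9, but a cheaper cover exists.
Eli alone covers Tue-AM, Mon-PM, Fri-AM — every shift.
Total cost: 6.
No cover costs less than 6.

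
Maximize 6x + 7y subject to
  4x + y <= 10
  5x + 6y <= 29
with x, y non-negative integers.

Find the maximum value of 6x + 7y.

34

(x,y)=(1,4): 4·1+1·4=8≤10, 5·1+6·4=29≤29, objective 34.
(x,y)=(0,4): 4·0+1·4=4≤10, 5·0+6·4=24≤29, objective 28.
(x,y)=(1,3): 4·1+1·3=7≤10, 5·1+6·3=23≤29, objective 27.
Maximum is 34 at (x,y)=(1,4).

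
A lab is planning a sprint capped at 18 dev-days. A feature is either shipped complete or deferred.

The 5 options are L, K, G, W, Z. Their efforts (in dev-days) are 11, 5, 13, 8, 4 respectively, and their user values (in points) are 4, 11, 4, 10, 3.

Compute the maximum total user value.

24

This is a 0-1 knapsack instance.
Allowing fractional choices, the relaxed optimum would be about 24.4, but features are indivisible.
K + W + Z: effort 5 + 8 + 4 = 17 ≤ 18, user value 11 + 10 + 3 = 24.
K + W: effort 5 + 8 = 13 ≤ 18, user value 11 + 10 = 21.
L + K: effort 11 + 5 = 16 ≤ 18, user value 4 + 11 = 15.
Best is K, W, and Z with total user value 24.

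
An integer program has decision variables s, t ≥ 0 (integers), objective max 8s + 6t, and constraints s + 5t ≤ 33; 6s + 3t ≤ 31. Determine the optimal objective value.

(s,t)=(2,6) is feasible, giving 52.
(s,t)=(2,5) is feasible, giving 46.
(s,t)=(1,6) is feasible, giving 44.
No feasible integer point exceeds 52.

52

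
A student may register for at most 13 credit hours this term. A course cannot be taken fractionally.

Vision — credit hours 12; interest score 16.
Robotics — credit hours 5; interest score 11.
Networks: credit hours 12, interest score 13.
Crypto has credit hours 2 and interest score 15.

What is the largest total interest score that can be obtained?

26

Treat it as a binary knapsack problem.
Take Robotics and Crypto: credit hours 5 + 2 = 7 ≤ 13, interest score 11 + 15 = 26.
No other feasible combination does better.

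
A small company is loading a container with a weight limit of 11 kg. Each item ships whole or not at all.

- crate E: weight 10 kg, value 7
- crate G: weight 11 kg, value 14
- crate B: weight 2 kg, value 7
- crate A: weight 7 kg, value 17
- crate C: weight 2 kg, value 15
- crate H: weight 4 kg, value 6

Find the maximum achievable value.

39

Treat it as a binary knapsack problem.
crate A + crate C: weight 7 + 2 = 9 ≤ 11, value 17 + 15 = 32.
crate B + crate A + crate C: weight 2 + 7 + 2 = 11 ≤ 11, value 7 + 17 + 15 = 39.
Best is crate B, crate A, and crate C with total value 39.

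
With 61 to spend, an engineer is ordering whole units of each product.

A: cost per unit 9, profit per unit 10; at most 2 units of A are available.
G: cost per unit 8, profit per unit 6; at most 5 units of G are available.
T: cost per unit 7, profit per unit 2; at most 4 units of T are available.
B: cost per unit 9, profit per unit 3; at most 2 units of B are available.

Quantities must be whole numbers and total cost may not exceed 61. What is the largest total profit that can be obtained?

50

Take 2×A and 5×G: cost 58 ≤ 61, profit 2·10 + 5·6 = 50.
A has the best ratio (10/9) and is taken to its limit of 2; remaining capacity is filled optimally with the others.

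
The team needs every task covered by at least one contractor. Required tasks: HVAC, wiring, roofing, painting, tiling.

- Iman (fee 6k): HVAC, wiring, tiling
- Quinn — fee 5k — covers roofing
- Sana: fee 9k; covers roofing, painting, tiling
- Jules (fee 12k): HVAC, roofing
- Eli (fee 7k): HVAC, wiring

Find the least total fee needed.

Choose Iman and Sana: together they cover HVAC, wiring, roofing, painting, tiling — every task.
Total fee: 6 + 9 = 15.
No cover costs less than 15.

15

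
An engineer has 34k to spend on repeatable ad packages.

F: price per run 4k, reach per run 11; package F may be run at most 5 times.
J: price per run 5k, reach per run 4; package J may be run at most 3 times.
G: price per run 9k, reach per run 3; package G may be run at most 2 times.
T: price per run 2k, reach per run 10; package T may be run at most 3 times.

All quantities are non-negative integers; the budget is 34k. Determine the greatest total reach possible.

89

T has the best ratio (10/2); taking only T gives at most 3×10 = 30 (stopped by the supply cap of 3).
Mixing does better — 5×F, 1×J, and 3×T: price 31 ≤ 34, reach 5·11 + 1·4 + 3·10 = 89.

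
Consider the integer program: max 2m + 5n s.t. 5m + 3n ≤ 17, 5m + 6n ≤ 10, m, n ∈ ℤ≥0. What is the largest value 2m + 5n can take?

5

Relaxing integrality, the LP optimum is 8.33 at (m,n) = (0, 1.67), which is not an integer point.
(m,n)=(0,1): 5·0+3·1=3≤17, 5·0+6·1=6≤10, objective 5.
(m,n)=(1,0): 5·1+3·0=5≤17, 5·1+6·0=5≤10, objective 2.
(m,n)=(0,0): 5·0+3·0=0≤17, 5·0+6·0=0≤10, objective 0.
No feasible integer point exceeds 5.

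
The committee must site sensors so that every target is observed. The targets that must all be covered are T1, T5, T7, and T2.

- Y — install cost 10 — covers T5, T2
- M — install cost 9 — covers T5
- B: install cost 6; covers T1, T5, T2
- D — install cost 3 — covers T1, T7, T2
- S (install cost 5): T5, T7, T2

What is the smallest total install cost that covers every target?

Choose D and S: together they cover T1, T5, T7, T2 — every target.
Total install cost: 3 + 5 = 8.
No cover costs less than 8.

8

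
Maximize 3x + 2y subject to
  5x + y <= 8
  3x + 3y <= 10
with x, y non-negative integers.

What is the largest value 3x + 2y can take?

(x,y)=(1,2): 5·1+1·2=7≤8, 3·1+3·2=9≤10, objective 7.
(x,y)=(0,3): 5·0+1·3=3≤8, 3·0+3·3=9≤10, objective 6.
No feasible integer point exceeds 7.

7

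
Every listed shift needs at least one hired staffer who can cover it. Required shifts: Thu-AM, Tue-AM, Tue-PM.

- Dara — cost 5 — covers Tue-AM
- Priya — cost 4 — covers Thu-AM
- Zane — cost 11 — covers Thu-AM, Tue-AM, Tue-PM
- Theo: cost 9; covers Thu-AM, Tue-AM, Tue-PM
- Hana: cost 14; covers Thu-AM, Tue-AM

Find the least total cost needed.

9

Theo alone covers Thu-AM, Tue-AM, Tue-PM — every shift.
Total cost: 9.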